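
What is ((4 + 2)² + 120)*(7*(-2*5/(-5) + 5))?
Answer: 7644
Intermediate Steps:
((4 + 2)² + 120)*(7*(-2*5/(-5) + 5)) = (6² + 120)*(7*(-10*(-⅕) + 5)) = (36 + 120)*(7*(2 + 5)) = 156*(7*7) = 156*49 = 7644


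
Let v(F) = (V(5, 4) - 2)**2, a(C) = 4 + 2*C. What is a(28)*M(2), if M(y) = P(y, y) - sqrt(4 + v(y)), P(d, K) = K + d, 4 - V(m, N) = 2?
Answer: 120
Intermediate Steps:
V(m, N) = 2 (V(m, N) = 4 - 1*2 = 4 - 2 = 2)
v(F) = 0 (v(F) = (2 - 2)**2 = 0**2 = 0)
M(y) = -2 + 2*y (M(y) = (y + y) - sqrt(4 + 0) = 2*y - sqrt(4) = 2*y - 1*2 = 2*y - 2 = -2 + 2*y)
a(28)*M(2) = (4 + 2*28)*(-2 + 2*2) = (4 + 56)*(-2 + 4) = 60*2 = 120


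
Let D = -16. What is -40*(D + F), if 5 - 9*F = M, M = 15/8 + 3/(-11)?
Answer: 61865/99 ≈ 624.90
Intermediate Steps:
M = 141/88 (M = 15*(1/8) + 3*(-1/11) = 15/8 - 3/11 = 141/88 ≈ 1.6023)
F = 299/792 (F = 5/9 - 1/9*141/88 = 5/9 - 47/264 = 299/792 ≈ 0.37753)
-40*(D + F) = -40*(-16 + 299/792) = -40*(-12373/792) = 61865/99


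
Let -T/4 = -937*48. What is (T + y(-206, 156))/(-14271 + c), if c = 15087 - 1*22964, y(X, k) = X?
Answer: -89849/11074 ≈ -8.1135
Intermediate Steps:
T = 179904 (T = -(-3748)*48 = -4*(-44976) = 179904)
c = -7877 (c = 15087 - 22964 = -7877)
(T + y(-206, 156))/(-14271 + c) = (179904 - 206)/(-14271 - 7877) = 179698/(-22148) = 179698*(-1/22148) = -89849/11074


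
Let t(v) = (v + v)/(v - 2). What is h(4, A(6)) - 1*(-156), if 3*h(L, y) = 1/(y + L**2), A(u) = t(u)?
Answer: 8893/57 ≈ 156.02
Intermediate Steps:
t(v) = 2*v/(-2 + v) (t(v) = (2*v)/(-2 + v) = 2*v/(-2 + v))
A(u) = 2*u/(-2 + u)
h(L, y) = 1/(3*(y + L**2))
h(4, A(6)) - 1*(-156) = 1/(3*(2*6/(-2 + 6) + 4**2)) - 1*(-156) = 1/(3*(2*6/4 + 16)) + 156 = 1/(3*(2*6*(1/4) + 16)) + 156 = 1/(3*(3 + 16)) + 156 = (1/3)/19 + 156 = (1/3)*(1/19) + 156 = 1/57 + 156 = 8893/57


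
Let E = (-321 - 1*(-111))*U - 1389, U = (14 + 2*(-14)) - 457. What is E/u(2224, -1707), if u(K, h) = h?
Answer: -32507/569 ≈ -57.130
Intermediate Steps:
U = -471 (U = (14 - 28) - 457 = -14 - 457 = -471)
E = 97521 (E = (-321 - 1*(-111))*(-471) - 1389 = (-321 + 111)*(-471) - 1389 = -210*(-471) - 1389 = 98910 - 1389 = 97521)
E/u(2224, -1707) = 97521/(-1707) = 97521*(-1/1707) = -32507/569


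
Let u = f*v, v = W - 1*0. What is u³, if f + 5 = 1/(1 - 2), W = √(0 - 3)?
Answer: 648*I*√3 ≈ 1122.4*I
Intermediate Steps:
W = I*√3 (W = √(-3) = I*√3 ≈ 1.732*I)
f = -6 (f = -5 + 1/(1 - 2) = -5 + 1/(-1) = -5 - 1 = -6)
v = I*√3 (v = I*√3 - 1*0 = I*√3 + 0 = I*√3 ≈ 1.732*I)
u = -6*I*√3 ≈ -10.392*I
u³ = (-6*I*√3)³ = 648*I*√3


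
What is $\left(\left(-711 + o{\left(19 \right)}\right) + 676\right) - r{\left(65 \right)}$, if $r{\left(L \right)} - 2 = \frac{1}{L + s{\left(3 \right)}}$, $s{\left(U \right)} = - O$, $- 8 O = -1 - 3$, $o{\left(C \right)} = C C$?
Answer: $\frac{41794}{129} \approx 323.98$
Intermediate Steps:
$o{\left(C \right)} = C^{2}$
$O = \frac{1}{2}$ ($O = - \frac{-1 - 3}{8} = \left(- \frac{1}{8}\right) \left(-4\right) = \frac{1}{2} \approx 0.5$)
$s{\left(U \right)} = - \frac{1}{2}$ ($s{\left(U \right)} = \left(-1\right) \frac{1}{2} = - \frac{1}{2}$)
$r{\left(L \right)} = 2 + \frac{1}{- \frac{1}{2} + L}$ ($r{\left(L \right)} = 2 + \frac{1}{L - \frac{1}{2}} = 2 + \frac{1}{- \frac{1}{2} + L}$)
$\left(\left(-711 + o{\left(19 \right)}\right) + 676\right) - r{\left(65 \right)} = \left(\left(-711 + 19^{2}\right) + 676\right) - 4 \cdot 65 \frac{1}{-1 + 2 \cdot 65} = \left(\left(-711 + 361\right) + 676\right) - 4 \cdot 65 \frac{1}{-1 + 130} = \left(-350 + 676\right) - 4 \cdot 65 \cdot \frac{1}{129} = 326 - 4 \cdot 65 \cdot \frac{1}{129} = 326 - \frac{260}{129} = \frac{41794}{129}$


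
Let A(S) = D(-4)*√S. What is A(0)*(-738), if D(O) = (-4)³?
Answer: 0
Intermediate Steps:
D(O) = -64
A(S) = -64*√S
A(0)*(-738) = -64*√0*(-738) = -64*0*(-738) = 0*(-738) = 0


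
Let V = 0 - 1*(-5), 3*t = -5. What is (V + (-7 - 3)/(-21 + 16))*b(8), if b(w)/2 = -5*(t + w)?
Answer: -1330/3 ≈ -443.33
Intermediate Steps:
t = -5/3 (t = (⅓)*(-5) = -5/3 ≈ -1.6667)
b(w) = 50/3 - 10*w (b(w) = 2*(-5*(-5/3 + w)) = 2*(25/3 - 5*w) = 50/3 - 10*w)
V = 5 (V = 0 + 5 = 5)
(V + (-7 - 3)/(-21 + 16))*b(8) = (5 + (-7 - 3)/(-21 + 16))*(50/3 - 10*8) = (5 - 10/(-5))*(50/3 - 80) = (5 - 10*(-⅕))*(-190/3) = (5 + 2)*(-190/3) = 7*(-190/3) = -1330/3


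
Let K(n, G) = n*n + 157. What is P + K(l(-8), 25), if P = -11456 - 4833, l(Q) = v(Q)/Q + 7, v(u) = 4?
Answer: -64359/4 ≈ -16090.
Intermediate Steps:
l(Q) = 7 + 4/Q (l(Q) = 4/Q + 7 = 7 + 4/Q)
P = -16289
K(n, G) = 157 + n**2 (K(n, G) = n**2 + 157 = 157 + n**2)
P + K(l(-8), 25) = -16289 + (157 + (7 + 4/(-8))**2) = -16289 + (157 + (7 + 4*(-1/8))**2) = -16289 + (157 + (7 - 1/2)**2) = -16289 + (157 + (13/2)**2) = -16289 + (157 + 169/4) = -16289 + 797/4 = -64359/4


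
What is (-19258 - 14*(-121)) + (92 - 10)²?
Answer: -10840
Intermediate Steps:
(-19258 - 14*(-121)) + (92 - 10)² = (-19258 + 1694) + 82² = -17564 + 6724 = -10840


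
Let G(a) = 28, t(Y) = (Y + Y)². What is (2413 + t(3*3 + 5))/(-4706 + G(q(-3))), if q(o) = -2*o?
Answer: -3197/4678 ≈ -0.68341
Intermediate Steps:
t(Y) = 4*Y² (t(Y) = (2*Y)² = 4*Y²)
(2413 + t(3*3 + 5))/(-4706 + G(q(-3))) = (2413 + 4*(3*3 + 5)²)/(-4706 + 28) = (2413 + 4*(9 + 5)²)/(-4678) = (2413 + 4*14²)*(-1/4678) = (2413 + 4*196)*(-1/4678) = (2413 + 784)*(-1/4678) = 3197*(-1/4678) = -3197/4678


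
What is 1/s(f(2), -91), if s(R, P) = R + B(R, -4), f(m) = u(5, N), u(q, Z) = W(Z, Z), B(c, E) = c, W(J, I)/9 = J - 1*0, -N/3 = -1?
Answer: 1/54 ≈ 0.018519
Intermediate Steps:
N = 3 (N = -3*(-1) = 3)
W(J, I) = 9*J (W(J, I) = 9*(J - 1*0) = 9*(J + 0) = 9*J)
u(q, Z) = 9*Z
f(m) = 27 (f(m) = 9*3 = 27)
s(R, P) = 2*R (s(R, P) = R + R = 2*R)
1/s(f(2), -91) = 1/(2*27) = 1/54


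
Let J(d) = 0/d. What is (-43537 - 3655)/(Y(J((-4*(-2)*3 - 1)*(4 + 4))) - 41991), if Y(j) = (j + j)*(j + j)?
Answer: 47192/41991 ≈ 1.1239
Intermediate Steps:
J(d) = 0
Y(j) = 4*j² (Y(j) = (2*j)*(2*j) = 4*j²)
(-43537 - 3655)/(Y(J((-4*(-2)*3 - 1)*(4 + 4))) - 41991) = (-43537 - 3655)/(4*0² - 41991) = -47192/(4*0 - 41991) = -47192/(0 - 41991) = -47192/(-41991) = -47192*(-1/41991) = 47192/41991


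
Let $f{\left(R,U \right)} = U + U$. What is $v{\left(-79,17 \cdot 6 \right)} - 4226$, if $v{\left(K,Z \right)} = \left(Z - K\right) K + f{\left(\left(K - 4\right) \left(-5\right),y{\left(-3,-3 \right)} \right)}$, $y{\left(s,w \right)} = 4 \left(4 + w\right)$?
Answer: $-18517$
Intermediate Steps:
$y{\left(s,w \right)} = 16 + 4 w$
$f{\left(R,U \right)} = 2 U$
$v{\left(K,Z \right)} = 8 + K \left(Z - K\right)$ ($v{\left(K,Z \right)} = \left(Z - K\right) K + 2 \left(16 + 4 \left(-3\right)\right) = K \left(Z - K\right) + 2 \left(16 - 12\right) = K \left(Z - K\right) + 2 \cdot 4 = K \left(Z - K\right) + 8 = 8 + K \left(Z - K\right)$)
$v{\left(-79,17 \cdot 6 \right)} - 4226 = \left(8 - \left(-79\right)^{2} - 79 \cdot 17 \cdot 6\right) - 4226 = \left(8 - 6241 - 8058\right) - 4226 = -14291 - 4226 = -18517$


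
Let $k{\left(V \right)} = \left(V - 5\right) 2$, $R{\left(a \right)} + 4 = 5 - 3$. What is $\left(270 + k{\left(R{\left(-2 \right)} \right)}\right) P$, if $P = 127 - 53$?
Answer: $18944$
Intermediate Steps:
$R{\left(a \right)} = -2$ ($R{\left(a \right)} = -4 + \left(5 - 3\right) = -4 + 2 = -2$)
$P = 74$ ($P = 127 - 53 = 74$)
$k{\left(V \right)} = -10 + 2 V$ ($k{\left(V \right)} = \left(-5 + V\right) 2 = -10 + 2 V$)
$\left(270 + k{\left(R{\left(-2 \right)} \right)}\right) P = \left(270 + \left(-10 + 2 \left(-2\right)\right)\right) 74 = \left(270 - 14\right) 74 = 256 \cdot 74 = 18944$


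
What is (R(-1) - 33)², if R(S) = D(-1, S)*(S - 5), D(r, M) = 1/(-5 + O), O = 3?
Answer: 900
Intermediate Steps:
D(r, M) = -½ (D(r, M) = 1/(-5 + 3) = 1/(-2) = -½)
R(S) = 5/2 - S/2 (R(S) = -(S - 5)/2 = -(-5 + S)/2 = 5/2 - S/2)
(R(-1) - 33)² = ((5/2 - ½*(-1)) - 33)² = ((5/2 + ½) - 33)² = (3 - 33)² = (-30)² = 900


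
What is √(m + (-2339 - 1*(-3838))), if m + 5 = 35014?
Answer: 2*√9127 ≈ 191.07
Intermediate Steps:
m = 35009 (m = -5 + 35014 = 35009)
√(m + (-2339 - 1*(-3838))) = √(35009 + (-2339 - 1*(-3838))) = √(35009 + (-2339 + 3838)) = √(35009 + 1499) = √36508 = 2*√9127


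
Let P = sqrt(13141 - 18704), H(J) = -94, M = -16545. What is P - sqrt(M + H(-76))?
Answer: I*(sqrt(5563) - sqrt(16639)) ≈ -54.407*I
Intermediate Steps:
P = I*sqrt(5563) (P = sqrt(-5563) = I*sqrt(5563) ≈ 74.586*I)
P - sqrt(M + H(-76)) = I*sqrt(5563) - sqrt(-16545 - 94) = I*sqrt(5563) - sqrt(-16639) = I*sqrt(5563) - I*sqrt(16639)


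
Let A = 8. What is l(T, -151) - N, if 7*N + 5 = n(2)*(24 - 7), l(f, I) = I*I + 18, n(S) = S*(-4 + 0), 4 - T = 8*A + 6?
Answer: 159874/7 ≈ 22839.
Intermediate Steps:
T = -66 (T = 4 - (8*8 + 6) = 4 - (64 + 6) = 4 - 1*70 = 4 - 70 = -66)
n(S) = -4*S (n(S) = S*(-4) = -4*S)
l(f, I) = 18 + I**2 (l(f, I) = I**2 + 18 = 18 + I**2)
N = -141/7 (N = -5/7 + ((-4*2)*(24 - 7))/7 = -5/7 + (-8*17)/7 = -5/7 + (1/7)*(-136) = -5/7 - 136/7 = -141/7 ≈ -20.143)
l(T, -151) - N = (18 + (-151)**2) - 1*(-141/7) = (18 + 22801) + 141/7 = 22819 + 141/7 = 159874/7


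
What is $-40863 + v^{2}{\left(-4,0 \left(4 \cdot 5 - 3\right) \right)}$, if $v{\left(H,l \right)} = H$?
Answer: $-40847$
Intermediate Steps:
$-40863 + v^{2}{\left(-4,0 \left(4 \cdot 5 - 3\right) \right)} = -40863 + \left(-4\right)^{2} = -40863 + 16 = -40847$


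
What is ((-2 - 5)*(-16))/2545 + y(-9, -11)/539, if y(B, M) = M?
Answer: 2943/124705 ≈ 0.023600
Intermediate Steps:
((-2 - 5)*(-16))/2545 + y(-9, -11)/539 = ((-2 - 5)*(-16))/2545 - 11/539 = -7*(-16)*(1/2545) - 11*1/539 = 112*(1/2545) - 1/49 = 112/2545 - 1/49 = 2943/124705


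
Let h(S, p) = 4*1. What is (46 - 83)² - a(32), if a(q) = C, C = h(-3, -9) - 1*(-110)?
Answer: 1255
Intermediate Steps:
h(S, p) = 4
C = 114 (C = 4 - 1*(-110) = 4 + 110 = 114)
a(q) = 114
(46 - 83)² - a(32) = (46 - 83)² - 1*114 = (-37)² - 114 = 1369 - 114 = 1255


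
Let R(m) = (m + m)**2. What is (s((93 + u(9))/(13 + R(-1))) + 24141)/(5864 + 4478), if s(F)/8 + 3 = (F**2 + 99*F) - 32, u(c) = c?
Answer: 28901/10342 ≈ 2.7945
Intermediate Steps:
R(m) = 4*m**2 (R(m) = (2*m)**2 = 4*m**2)
s(F) = -280 + 8*F**2 + 792*F (s(F) = -24 + 8*((F**2 + 99*F) - 32) = -24 + 8*(-32 + F**2 + 99*F) = -24 + (-256 + 8*F**2 + 792*F) = -280 + 8*F**2 + 792*F)
(s((93 + u(9))/(13 + R(-1))) + 24141)/(5864 + 4478) = ((-280 + 8*((93 + 9)/(13 + 4*(-1)**2))**2 + 792*((93 + 9)/(13 + 4*(-1)**2))) + 24141)/(5864 + 4478) = ((-280 + 8*(102/(13 + 4*1))**2 + 792*(102/(13 + 4*1))) + 24141)/10342 = ((-280 + 8*(102/(13 + 4))**2 + 792*(102/(13 + 4))) + 24141)*(1/10342) = ((-280 + 8*(102/17)**2 + 792*(102/17)) + 24141)*(1/10342) = ((-280 + 8*(102*(1/17))**2 + 792*(102*(1/17))) + 24141)*(1/10342) = ((-280 + 8*6**2 + 792*6) + 24141)*(1/10342) = ((-280 + 8*36 + 4752) + 24141)*(1/10342) = ((-280 + 288 + 4752) + 24141)*(1/10342) = (4760 + 24141)*(1/10342) = 28901*(1/10342) = 28901/10342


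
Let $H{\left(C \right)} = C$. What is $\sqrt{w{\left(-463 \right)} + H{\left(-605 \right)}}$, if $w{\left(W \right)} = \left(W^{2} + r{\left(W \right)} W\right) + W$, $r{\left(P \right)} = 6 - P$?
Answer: $i \sqrt{3846} \approx 62.016 i$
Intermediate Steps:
$w{\left(W \right)} = W + W^{2} + W \left(6 - W\right)$ ($w{\left(W \right)} = \left(W^{2} + \left(6 - W\right) W\right) + W = \left(W^{2} + W \left(6 - W\right)\right) + W = W + W^{2} + W \left(6 - W\right)$)
$\sqrt{w{\left(-463 \right)} + H{\left(-605 \right)}} = \sqrt{7 \left(-463\right) - 605} = \sqrt{-3241 - 605} = \sqrt{-3846} = i \sqrt{3846}$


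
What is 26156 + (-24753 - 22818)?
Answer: -21415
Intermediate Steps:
26156 + (-24753 - 22818) = 26156 - 47571 = -21415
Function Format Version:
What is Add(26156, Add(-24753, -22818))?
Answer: -21415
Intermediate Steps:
Add(26156, Add(-24753, -22818)) = Add(26156, -47571) = -21415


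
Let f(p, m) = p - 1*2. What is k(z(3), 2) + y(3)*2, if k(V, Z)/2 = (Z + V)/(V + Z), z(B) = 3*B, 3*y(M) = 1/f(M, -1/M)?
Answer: 8/3 ≈ 2.6667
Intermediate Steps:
f(p, m) = -2 + p (f(p, m) = p - 2 = -2 + p)
y(M) = 1/(3*(-2 + M))
k(V, Z) = 2 (k(V, Z) = 2*((Z + V)/(V + Z)) = 2*((V + Z)/(V + Z)) = 2*1 = 2)
k(z(3), 2) + y(3)*2 = 2 + (1/(3*(-2 + 3)))*2 = 2 + ((⅓)/1)*2 = 2 + ((⅓)*1)*2 = 2 + (⅓)*2 = 2 + ⅔ = 8/3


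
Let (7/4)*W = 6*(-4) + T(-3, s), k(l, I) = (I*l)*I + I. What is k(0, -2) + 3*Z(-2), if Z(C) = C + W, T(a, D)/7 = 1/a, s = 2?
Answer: -372/7 ≈ -53.143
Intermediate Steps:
T(a, D) = 7/a
k(l, I) = I + l*I² (k(l, I) = l*I² + I = I + l*I²)
W = -316/21 (W = 4*(6*(-4) + 7/(-3))/7 = 4*(-24 + 7*(-⅓))/7 = 4*(-24 - 7/3)/7 = (4/7)*(-79/3) = -316/21 ≈ -15.048)
Z(C) = -316/21 + C (Z(C) = C - 316/21 = -316/21 + C)
k(0, -2) + 3*Z(-2) = -2*(1 - 2*0) + 3*(-316/21 - 2) = -2*(1 + 0) + 3*(-358/21) = -2*1 - 358/7 = -2 - 358/7 = -372/7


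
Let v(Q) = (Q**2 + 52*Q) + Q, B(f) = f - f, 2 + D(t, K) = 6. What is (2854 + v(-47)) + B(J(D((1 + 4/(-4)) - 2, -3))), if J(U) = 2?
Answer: 2572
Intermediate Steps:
D(t, K) = 4 (D(t, K) = -2 + 6 = 4)
B(f) = 0
v(Q) = Q**2 + 53*Q
(2854 + v(-47)) + B(J(D((1 + 4/(-4)) - 2, -3))) = (2854 - 47*(53 - 47)) + 0 = (2854 - 47*6) + 0 = (2854 - 282) + 0 = 2572 + 0 = 2572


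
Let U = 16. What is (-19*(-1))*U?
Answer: 304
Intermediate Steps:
(-19*(-1))*U = -19*(-1)*16 = 19*16 = 304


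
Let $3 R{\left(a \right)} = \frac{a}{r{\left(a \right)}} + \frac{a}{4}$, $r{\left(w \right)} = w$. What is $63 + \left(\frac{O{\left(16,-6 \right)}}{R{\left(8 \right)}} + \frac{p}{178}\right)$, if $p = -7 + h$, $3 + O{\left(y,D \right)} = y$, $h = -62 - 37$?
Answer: $\frac{6711}{89} \approx 75.405$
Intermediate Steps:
$h = -99$
$O{\left(y,D \right)} = -3 + y$
$R{\left(a \right)} = \frac{1}{3} + \frac{a}{12}$ ($R{\left(a \right)} = \frac{\frac{a}{a} + \frac{a}{4}}{3} = \frac{1 + a \frac{1}{4}}{3} = \frac{1 + \frac{a}{4}}{3} = \frac{1}{3} + \frac{a}{12}$)
$p = -106$ ($p = -7 - 99 = -106$)
$63 + \left(\frac{O{\left(16,-6 \right)}}{R{\left(8 \right)}} + \frac{p}{178}\right) = 63 - \left(\frac{53}{89} - \frac{-3 + 16}{\frac{1}{3} + \frac{1}{12} \cdot 8}\right) = 63 + \left(\frac{13}{\frac{1}{3} + \frac{2}{3}} - \frac{53}{89}\right) = 63 - \left(\frac{53}{89} - \frac{13}{1}\right) = 63 + \left(13 \cdot 1 - \frac{53}{89}\right) = 63 + \left(13 - \frac{53}{89}\right) = 63 + \frac{1104}{89} = \frac{6711}{89}$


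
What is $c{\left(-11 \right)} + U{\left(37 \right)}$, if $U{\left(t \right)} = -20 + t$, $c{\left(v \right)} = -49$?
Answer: $-32$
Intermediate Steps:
$c{\left(-11 \right)} + U{\left(37 \right)} = -49 + \left(-20 + 37\right) = -49 + 17 = -32$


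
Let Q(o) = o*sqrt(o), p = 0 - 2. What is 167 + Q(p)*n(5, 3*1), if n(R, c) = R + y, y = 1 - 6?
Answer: 167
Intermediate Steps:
p = -2
Q(o) = o**(3/2)
y = -5
n(R, c) = -5 + R (n(R, c) = R - 5 = -5 + R)
167 + Q(p)*n(5, 3*1) = 167 + (-2)**(3/2)*(-5 + 5) = 167 - 2*I*sqrt(2)*0 = 167 + 0 = 167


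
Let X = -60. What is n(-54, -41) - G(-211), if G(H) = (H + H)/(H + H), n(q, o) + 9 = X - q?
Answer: -16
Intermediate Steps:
n(q, o) = -69 - q (n(q, o) = -9 + (-60 - q) = -69 - q)
G(H) = 1 (G(H) = (2*H)/((2*H)) = (2*H)*(1/(2*H)) = 1)
n(-54, -41) - G(-211) = (-69 - 1*(-54)) - 1*1 = (-69 + 54) - 1 = -15 - 1 = -16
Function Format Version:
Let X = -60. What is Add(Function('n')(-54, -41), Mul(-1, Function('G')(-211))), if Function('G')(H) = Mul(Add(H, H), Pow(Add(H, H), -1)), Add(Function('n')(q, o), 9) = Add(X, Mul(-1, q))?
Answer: -16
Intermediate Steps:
Function('n')(q, o) = Add(-69, Mul(-1, q)) (Function('n')(q, o) = Add(-9, Add(-60, Mul(-1, q))) = Add(-69, Mul(-1, q)))
Function('G')(H) = 1 (Function('G')(H) = Mul(Mul(2, H), Pow(Mul(2, H), -1)) = Mul(Mul(2, H), Mul(Rational(1, 2), Pow(H, -1))) = 1)
Add(Function('n')(-54, -41), Mul(-1, Function('G')(-211))) = Add(Add(-69, Mul(-1, -54)), Mul(-1, 1)) = Add(Add(-69, 54), -1) = Add(-15, -1) = -16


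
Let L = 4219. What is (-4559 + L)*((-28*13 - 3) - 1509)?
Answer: 637840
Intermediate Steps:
(-4559 + L)*((-28*13 - 3) - 1509) = (-4559 + 4219)*((-28*13 - 3) - 1509) = -340*((-364 - 3) - 1509) = -340*(-367 - 1509) = -340*(-1876) = 637840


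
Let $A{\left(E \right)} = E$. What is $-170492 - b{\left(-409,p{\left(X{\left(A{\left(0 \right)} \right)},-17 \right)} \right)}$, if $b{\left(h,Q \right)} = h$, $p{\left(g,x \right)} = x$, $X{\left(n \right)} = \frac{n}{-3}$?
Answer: $-170083$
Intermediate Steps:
$X{\left(n \right)} = - \frac{n}{3}$ ($X{\left(n \right)} = n \left(- \frac{1}{3}\right) = - \frac{n}{3}$)
$-170492 - b{\left(-409,p{\left(X{\left(A{\left(0 \right)} \right)},-17 \right)} \right)} = -170492 - -409 = -170492 + 409 = -170083$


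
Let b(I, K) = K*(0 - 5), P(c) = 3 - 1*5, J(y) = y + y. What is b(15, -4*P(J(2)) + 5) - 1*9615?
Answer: -9680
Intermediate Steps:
J(y) = 2*y
P(c) = -2 (P(c) = 3 - 5 = -2)
b(I, K) = -5*K (b(I, K) = K*(-5) = -5*K)
b(15, -4*P(J(2)) + 5) - 1*9615 = -5*(-4*(-2) + 5) - 1*9615 = -5*(8 + 5) - 9615 = -5*13 - 9615 = -65 - 9615 = -9680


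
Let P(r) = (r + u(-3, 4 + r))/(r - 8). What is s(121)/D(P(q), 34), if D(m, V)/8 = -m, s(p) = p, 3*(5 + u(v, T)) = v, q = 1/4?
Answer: -3751/184 ≈ -20.386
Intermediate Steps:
q = ¼ ≈ 0.25000
u(v, T) = -5 + v/3
P(r) = (-6 + r)/(-8 + r) (P(r) = (r + (-5 + (⅓)*(-3)))/(r - 8) = (r + (-5 - 1))/(-8 + r) = (r - 6)/(-8 + r) = (-6 + r)/(-8 + r))
D(m, V) = -8*m (D(m, V) = 8*(-m) = -8*m)
s(121)/D(P(q), 34) = 121/((-8*(-6 + ¼)/(-8 + ¼))) = 121/((-8*(-23)/((-31/4)*4))) = 121/((-(-32)*(-23)/(31*4))) = 121/((-8*23/31)) = 121/(-184/31) = 121*(-31/184) = -3751/184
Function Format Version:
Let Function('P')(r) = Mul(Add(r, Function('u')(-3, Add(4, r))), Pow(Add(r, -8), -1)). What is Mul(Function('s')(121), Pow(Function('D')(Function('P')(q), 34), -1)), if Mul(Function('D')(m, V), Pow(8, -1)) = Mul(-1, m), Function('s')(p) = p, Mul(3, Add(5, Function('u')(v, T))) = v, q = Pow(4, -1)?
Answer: Rational(-3751, 184) ≈ -20.386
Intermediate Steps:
q = Rational(1, 4) ≈ 0.25000
Function('u')(v, T) = Add(-5, Mul(Rational(1, 3), v))
Function('P')(r) = Mul(Pow(Add(-8, r), -1), Add(-6, r)) (Function('P')(r) = Mul(Add(r, Add(-5, Mul(Rational(1, 3), -3))), Pow(Add(r, -8), -1)) = Mul(Add(r, Add(-5, -1)), Pow(Add(-8, r), -1)) = Mul(Add(r, -6), Pow(Add(-8, r), -1)) = Mul(Add(-6, r), Pow(Add(-8, r), -1)) = Mul(Pow(Add(-8, r), -1), Add(-6, r)))
Function('D')(m, V) = Mul(-8, m) (Function('D')(m, V) = Mul(8, Mul(-1, m)) = Mul(-8, m))
Mul(Function('s')(121), Pow(Function('D')(Function('P')(q), 34), -1)) = Mul(121, Pow(Mul(-8, Mul(Pow(Add(-8, Rational(1, 4)), -1), Add(-6, Rational(1, 4)))), -1)) = Mul(121, Pow(Mul(-8, Mul(Pow(Rational(-31, 4), -1), Rational(-23, 4))), -1)) = Mul(121, Pow(Mul(-8, Mul(Rational(-4, 31), Rational(-23, 4))), -1)) = Mul(121, Pow(Mul(-8, Rational(23, 31)), -1)) = Mul(121, Pow(Rational(-184, 31), -1)) = Mul(121, Rational(-31, 184)) = Rational(-3751, 184)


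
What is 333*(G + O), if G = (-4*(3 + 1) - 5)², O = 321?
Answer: 253746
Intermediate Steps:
G = 441 (G = (-4*4 - 5)² = (-16 - 5)² = (-21)² = 441)
333*(G + O) = 333*(441 + 321) = 333*762 = 253746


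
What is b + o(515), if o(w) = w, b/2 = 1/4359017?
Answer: 2244893757/4359017 ≈ 515.00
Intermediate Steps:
b = 2/4359017 ≈ 4.5882e-7
b + o(515) = 2/4359017 + 515 = 2244893757/4359017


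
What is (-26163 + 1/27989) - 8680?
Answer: -975220726/27989 ≈ -34843.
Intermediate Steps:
(-26163 + 1/27989) - 8680 = -732276206/27989 - 8680 = -975220726/27989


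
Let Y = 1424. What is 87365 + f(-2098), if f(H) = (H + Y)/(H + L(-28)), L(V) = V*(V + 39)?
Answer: 105100432/1203 ≈ 87365.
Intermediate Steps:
L(V) = V*(39 + V)
f(H) = (1424 + H)/(-308 + H) (f(H) = (H + 1424)/(H - 28*(39 - 28)) = (1424 + H)/(H - 28*11) = (1424 + H)/(H - 308) = (1424 + H)/(-308 + H))
87365 + f(-2098) = 87365 + (1424 - 2098)/(-308 - 2098) = 87365 - 674/(-2406) = 87365 - 1/2406*(-674) = 87365 + 337/1203 = 105100432/1203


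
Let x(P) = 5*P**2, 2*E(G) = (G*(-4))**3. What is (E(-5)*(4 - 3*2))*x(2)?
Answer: -160000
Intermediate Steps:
E(G) = -32*G**3 (E(G) = (G*(-4))**3/2 = (-4*G)**3/2 = (-64*G**3)/2 = -32*G**3)
(E(-5)*(4 - 3*2))*x(2) = ((-32*(-5)**3)*(4 - 3*2))*(5*2**2) = ((-32*(-125))*(4 - 6))*(5*4) = (4000*(-2))*20 = -8000*20 = -160000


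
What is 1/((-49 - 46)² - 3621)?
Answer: 1/5404 ≈ 0.00018505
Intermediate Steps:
1/((-49 - 46)² - 3621) = 1/((-95)² - 3621) = 1/(9025 - 3621) = 1/5404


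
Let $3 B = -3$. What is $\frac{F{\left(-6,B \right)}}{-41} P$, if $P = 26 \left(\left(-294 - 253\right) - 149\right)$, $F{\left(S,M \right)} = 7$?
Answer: $\frac{126672}{41} \approx 3089.6$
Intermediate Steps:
$B = -1$ ($B = \frac{1}{3} \left(-3\right) = -1$)
$P = -18096$ ($P = 26 \left(-547 - 149\right) = 26 \left(-696\right) = -18096$)
$\frac{F{\left(-6,B \right)}}{-41} P = \frac{7}{-41} \left(-18096\right) = 7 \left(- \frac{1}{41}\right) \left(-18096\right) = \left(- \frac{7}{41}\right) \left(-18096\right) = \frac{126672}{41}$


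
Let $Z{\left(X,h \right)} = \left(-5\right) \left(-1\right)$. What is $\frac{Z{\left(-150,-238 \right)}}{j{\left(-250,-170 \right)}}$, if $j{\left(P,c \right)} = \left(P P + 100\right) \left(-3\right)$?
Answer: $- \frac{1}{37560} \approx -2.6624 \cdot 10^{-5}$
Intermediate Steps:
$Z{\left(X,h \right)} = 5$
$j{\left(P,c \right)} = -300 - 3 P^{2}$ ($j{\left(P,c \right)} = \left(P^{2} + 100\right) \left(-3\right) = \left(100 + P^{2}\right) \left(-3\right) = -300 - 3 P^{2}$)
$\frac{Z{\left(-150,-238 \right)}}{j{\left(-250,-170 \right)}} = \frac{5}{-300 - 3 \left(-250\right)^{2}} = \frac{5}{-300 - 187500} = \frac{5}{-187800} = 5 \left(- \frac{1}{187800}\right) = - \frac{1}{37560}$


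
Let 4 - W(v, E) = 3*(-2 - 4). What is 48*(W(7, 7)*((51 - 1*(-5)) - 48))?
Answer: 8448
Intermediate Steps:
W(v, E) = 22 (W(v, E) = 4 - 3*(-2 - 4) = 4 - 3*(-6) = 4 - 1*(-18) = 4 + 18 = 22)
48*(W(7, 7)*((51 - 1*(-5)) - 48)) = 48*(22*((51 - 1*(-5)) - 48)) = 48*(22*((51 + 5) - 48)) = 48*(22*(56 - 48)) = 48*(22*8) = 48*176 = 8448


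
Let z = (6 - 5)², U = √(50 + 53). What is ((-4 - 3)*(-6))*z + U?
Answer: 42 + √103 ≈ 52.149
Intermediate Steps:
U = √103 ≈ 10.149
z = 1 (z = 1² = 1)
((-4 - 3)*(-6))*z + U = ((-4 - 3)*(-6))*1 + √103 = -7*(-6)*1 + √103 = 42*1 + √103 = 42 + √103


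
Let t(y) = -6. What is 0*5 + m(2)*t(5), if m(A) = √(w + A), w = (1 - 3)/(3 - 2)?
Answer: 0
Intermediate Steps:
w = -2 (w = -2/1 = -2*1 = -2)
m(A) = √(-2 + A)
0*5 + m(2)*t(5) = 0*5 + √(-2 + 2)*(-6) = 0 + √0*(-6) = 0 + 0*(-6) = 0 + 0 = 0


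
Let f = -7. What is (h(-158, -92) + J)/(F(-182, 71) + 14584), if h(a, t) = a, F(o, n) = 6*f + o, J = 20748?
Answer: 2059/1436 ≈ 1.4338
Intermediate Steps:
F(o, n) = -42 + o (F(o, n) = 6*(-7) + o = -42 + o)
(h(-158, -92) + J)/(F(-182, 71) + 14584) = (-158 + 20748)/((-42 - 182) + 14584) = 20590/(-224 + 14584) = 20590/14360 = 20590*(1/14360) = 2059/1436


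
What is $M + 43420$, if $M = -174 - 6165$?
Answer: $37081$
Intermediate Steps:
$M = -6339$ ($M = -174 - 6165 = -6339$)
$M + 43420 = -6339 + 43420 = 37081$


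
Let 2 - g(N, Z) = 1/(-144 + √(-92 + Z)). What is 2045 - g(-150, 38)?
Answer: 2359657/1155 - I*√6/6930 ≈ 2043.0 - 0.00035346*I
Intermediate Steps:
g(N, Z) = 2 - 1/(-144 + √(-92 + Z))
2045 - g(-150, 38) = 2045 - (-289 + 2*√(-92 + 38))/(-144 + √(-92 + 38)) = 2045 - (-289 + 2*√(-54))/(-144 + √(-54)) = 2045 - (-289 + 2*(3*I*√6))/(-144 + 3*I*√6) = 2045 - (-289 + 6*I*√6)/(-144 + 3*I*√6)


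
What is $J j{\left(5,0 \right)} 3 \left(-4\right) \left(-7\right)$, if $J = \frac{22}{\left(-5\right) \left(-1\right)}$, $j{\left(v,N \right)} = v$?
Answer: $1848$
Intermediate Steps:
$J = \frac{22}{5} \approx 4.4$
$J j{\left(5,0 \right)} 3 \left(-4\right) \left(-7\right) = \frac{22 \cdot 5 \cdot 3 \left(-4\right)}{5} \left(-7\right) = \frac{22 \cdot 15 \left(-4\right)}{5} \left(-7\right) = \frac{22}{5} \left(-60\right) \left(-7\right) = \left(-264\right) \left(-7\right) = 1848$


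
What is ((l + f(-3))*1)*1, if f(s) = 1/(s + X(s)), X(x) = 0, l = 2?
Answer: 5/3 ≈ 1.6667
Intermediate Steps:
f(s) = 1/s (f(s) = 1/(s + 0) = 1/s)
((l + f(-3))*1)*1 = ((2 + 1/(-3))*1)*1 = ((2 - ⅓)*1)*1 = ((5/3)*1)*1 = (5/3)*1 = 5/3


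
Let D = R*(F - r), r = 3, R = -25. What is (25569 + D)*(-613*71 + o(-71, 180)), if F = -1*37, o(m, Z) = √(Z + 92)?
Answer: -1156362587 + 106276*√17 ≈ -1.1559e+9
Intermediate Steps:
o(m, Z) = √(92 + Z)
F = -37
D = 1000 (D = -25*(-37 - 1*3) = -25*(-37 - 3) = -25*(-40) = 1000)
(25569 + D)*(-613*71 + o(-71, 180)) = (25569 + 1000)*(-613*71 + √(92 + 180)) = 26569*(-43523 + √272) = 26569*(-43523 + 4*√17) = -1156362587 + 106276*√17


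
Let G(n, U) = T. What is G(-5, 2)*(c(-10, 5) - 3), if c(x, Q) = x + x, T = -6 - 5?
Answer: 253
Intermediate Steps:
T = -11
G(n, U) = -11
c(x, Q) = 2*x
G(-5, 2)*(c(-10, 5) - 3) = -11*(2*(-10) - 3) = -11*(-20 - 3) = -11*(-23) = 253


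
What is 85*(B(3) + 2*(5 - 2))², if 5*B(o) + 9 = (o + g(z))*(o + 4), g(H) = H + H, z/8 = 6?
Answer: 8666532/5 ≈ 1.7333e+6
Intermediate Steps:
z = 48 (z = 8*6 = 48)
g(H) = 2*H
B(o) = -9/5 + (4 + o)*(96 + o)/5 (B(o) = -9/5 + ((o + 2*48)*(o + 4))/5 = -9/5 + ((o + 96)*(4 + o))/5 = -9/5 + ((96 + o)*(4 + o))/5 = -9/5 + ((4 + o)*(96 + o))/5 = -9/5 + (4 + o)*(96 + o)/5)
85*(B(3) + 2*(5 - 2))² = 85*((75 + 20*3 + (⅕)*3²) + 2*(5 - 2))² = 85*((75 + 60 + (⅕)*9) + 2*3)² = 85*((75 + 60 + 9/5) + 6)² = 85*(684/5 + 6)² = 85*(714/5)² = 85*(509796/25) = 8666532/5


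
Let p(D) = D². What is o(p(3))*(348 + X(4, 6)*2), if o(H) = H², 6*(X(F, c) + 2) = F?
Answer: 27972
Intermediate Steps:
X(F, c) = -2 + F/6
o(p(3))*(348 + X(4, 6)*2) = (3²)²*(348 + (-2 + (⅙)*4)*2) = 9²*(348 + (-2 + ⅔)*2) = 81*(348 - 4/3*2) = 81*(348 - 8/3) = 81*(1036/3) = 27972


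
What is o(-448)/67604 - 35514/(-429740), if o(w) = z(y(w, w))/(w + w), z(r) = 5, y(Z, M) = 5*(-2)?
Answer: 537798476969/6507680023040 ≈ 0.082641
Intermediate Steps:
y(Z, M) = -10
o(w) = 5/(2*w) (o(w) = 5/(w + w) = 5/((2*w)) = 5*(1/(2*w)) = 5/(2*w))
o(-448)/67604 - 35514/(-429740) = ((5/2)/(-448))/67604 - 35514/(-429740) = ((5/2)*(-1/448))*(1/67604) - 35514*(-1/429740) = -5/896*1/67604 + 17757/214870 = -5/60573184 + 17757/214870 = 537798476969/6507680023040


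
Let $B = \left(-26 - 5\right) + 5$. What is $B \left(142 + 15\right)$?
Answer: $-4082$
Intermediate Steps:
$B = -26$ ($B = -31 + 5 = -26$)
$B \left(142 + 15\right) = - 26 \left(142 + 15\right) = \left(-26\right) 157 = -4082$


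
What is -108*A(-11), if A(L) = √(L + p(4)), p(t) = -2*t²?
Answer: -108*I*√43 ≈ -708.2*I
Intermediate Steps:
A(L) = √(-32 + L) (A(L) = √(L - 2*4²) = √(L - 2*16) = √(L - 32) = √(-32 + L))
-108*A(-11) = -108*√(-32 - 11) = -108*I*√43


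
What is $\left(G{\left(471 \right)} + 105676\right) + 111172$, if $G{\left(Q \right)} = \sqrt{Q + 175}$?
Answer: $216848 + \sqrt{646} \approx 2.1687 \cdot 10^{5}$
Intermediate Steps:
$G{\left(Q \right)} = \sqrt{175 + Q}$
$\left(G{\left(471 \right)} + 105676\right) + 111172 = \left(\sqrt{175 + 471} + 105676\right) + 111172 = \left(\sqrt{646} + 105676\right) + 111172 = \left(105676 + \sqrt{646}\right) + 111172 = 216848 + \sqrt{646}$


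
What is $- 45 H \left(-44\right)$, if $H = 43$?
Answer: $85140$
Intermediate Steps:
$- 45 H \left(-44\right) = \left(-45\right) 43 \left(-44\right) = \left(-1935\right) \left(-44\right) = 85140$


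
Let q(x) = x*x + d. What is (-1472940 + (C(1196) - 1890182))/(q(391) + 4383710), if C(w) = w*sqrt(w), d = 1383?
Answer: -240223/324141 + 1196*sqrt(299)/2268987 ≈ -0.73199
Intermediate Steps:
q(x) = 1383 + x**2 (q(x) = x*x + 1383 = x**2 + 1383 = 1383 + x**2)
C(w) = w**(3/2)
(-1472940 + (C(1196) - 1890182))/(q(391) + 4383710) = (-1472940 + (1196**(3/2) - 1890182))/((1383 + 391**2) + 4383710) = (-1472940 + (2392*sqrt(299) - 1890182))/((1383 + 152881) + 4383710) = (-1472940 + (-1890182 + 2392*sqrt(299)))/(154264 + 4383710) = (-3363122 + 2392*sqrt(299))/4537974 = (-3363122 + 2392*sqrt(299))*(1/4537974) = -240223/324141 + 1196*sqrt(299)/2268987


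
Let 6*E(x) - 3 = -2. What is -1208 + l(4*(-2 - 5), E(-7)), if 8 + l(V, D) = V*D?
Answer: -3662/3 ≈ -1220.7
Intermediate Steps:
E(x) = ⅙ (E(x) = ½ + (⅙)*(-2) = ½ - ⅓ = ⅙)
l(V, D) = -8 + D*V (l(V, D) = -8 + V*D = -8 + D*V)
-1208 + l(4*(-2 - 5), E(-7)) = -1208 + (-8 + (4*(-2 - 5))/6) = -1208 + (-8 + (4*(-7))/6) = -1208 + (-8 + (⅙)*(-28)) = -1208 + (-8 - 14/3) = -1208 - 38/3 = -3662/3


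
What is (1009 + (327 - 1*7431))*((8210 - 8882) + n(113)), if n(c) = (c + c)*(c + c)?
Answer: -307212380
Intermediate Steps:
n(c) = 4*c**2 (n(c) = (2*c)*(2*c) = 4*c**2)
(1009 + (327 - 1*7431))*((8210 - 8882) + n(113)) = (1009 + (327 - 1*7431))*((8210 - 8882) + 4*113**2) = (1009 + (327 - 7431))*(-672 + 4*12769) = (1009 - 7104)*(-672 + 51076) = -6095*50404 = -307212380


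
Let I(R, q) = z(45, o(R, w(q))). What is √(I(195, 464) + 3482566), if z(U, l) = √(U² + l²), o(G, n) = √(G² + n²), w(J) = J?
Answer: √(3482566 + √255346) ≈ 1866.3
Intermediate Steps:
I(R, q) = √(2025 + R² + q²) (I(R, q) = √(45² + (√(R² + q²))²) = √(2025 + (R² + q²)) = √(2025 + R² + q²))
√(I(195, 464) + 3482566) = √(√(2025 + 195² + 464²) + 3482566) = √(√(2025 + 38025 + 215296) + 3482566) = √(√255346 + 3482566) = √(3482566 + √255346)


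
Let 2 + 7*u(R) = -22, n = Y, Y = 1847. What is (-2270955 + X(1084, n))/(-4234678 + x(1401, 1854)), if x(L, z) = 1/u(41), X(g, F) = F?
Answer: 54458592/101632279 ≈ 0.53584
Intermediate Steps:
n = 1847
u(R) = -24/7 (u(R) = -2/7 + (⅐)*(-22) = -2/7 - 22/7 = -24/7)
x(L, z) = -7/24 (x(L, z) = 1/(-24/7) = -7/24)
(-2270955 + X(1084, n))/(-4234678 + x(1401, 1854)) = (-2270955 + 1847)/(-4234678 - 7/24) = -2269108/(-101632279/24) = -2269108*(-24/101632279) = 54458592/101632279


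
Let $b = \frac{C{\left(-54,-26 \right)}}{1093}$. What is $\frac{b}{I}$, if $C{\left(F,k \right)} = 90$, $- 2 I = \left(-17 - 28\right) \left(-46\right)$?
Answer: $- \frac{2}{25139} \approx -7.9558 \cdot 10^{-5}$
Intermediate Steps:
$I = -1035$ ($I = - \frac{\left(-17 - 28\right) \left(-46\right)}{2} = - \frac{\left(-45\right) \left(-46\right)}{2} = \left(- \frac{1}{2}\right) 2070 = -1035$)
$b = \frac{90}{1093} \approx 0.082342$
$\frac{b}{I} = \frac{90}{1093 \left(-1035\right)} = \frac{90}{1093} \left(- \frac{1}{1035}\right) = - \frac{2}{25139}$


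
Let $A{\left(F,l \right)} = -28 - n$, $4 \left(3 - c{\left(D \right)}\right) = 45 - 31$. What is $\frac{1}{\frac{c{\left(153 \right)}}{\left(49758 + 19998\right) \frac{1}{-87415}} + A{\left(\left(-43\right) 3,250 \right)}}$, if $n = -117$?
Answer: $\frac{139512}{12503983} \approx 0.011157$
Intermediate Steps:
$c{\left(D \right)} = - \frac{1}{2}$ ($c{\left(D \right)} = 3 - \frac{45 - 31}{4} = 3 - \frac{7}{2} = - \frac{1}{2}$)
$A{\left(F,l \right)} = 89$ ($A{\left(F,l \right)} = -28 - -117 = -28 + 117 = 89$)
$\frac{1}{\frac{c{\left(153 \right)}}{\left(49758 + 19998\right) \frac{1}{-87415}} + A{\left(\left(-43\right) 3,250 \right)}} = \frac{1}{- \frac{1}{2 \frac{49758 + 19998}{-87415}} + 89} = \frac{1}{- \frac{1}{2 \cdot 69756 \left(- \frac{1}{87415}\right)} + 89} = \frac{1}{- \frac{1}{2 \left(- \frac{69756}{87415}\right)} + 89} = \frac{1}{\left(- \frac{1}{2}\right) \left(- \frac{87415}{69756}\right) + 89} = \frac{1}{\frac{87415}{139512} + 89} = \frac{1}{\frac{12503983}{139512}} = \frac{139512}{12503983}$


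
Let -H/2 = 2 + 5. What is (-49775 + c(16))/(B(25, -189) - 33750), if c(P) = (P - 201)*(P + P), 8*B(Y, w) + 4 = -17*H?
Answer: 74260/44961 ≈ 1.6517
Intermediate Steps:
H = -14 (H = -2*(2 + 5) = -2*7 = -14)
B(Y, w) = 117/4 (B(Y, w) = -½ + (-17*(-14))/8 = -½ + (⅛)*238 = -½ + 119/4 = 117/4)
c(P) = 2*P*(-201 + P) (c(P) = (-201 + P)*(2*P) = 2*P*(-201 + P))
(-49775 + c(16))/(B(25, -189) - 33750) = (-49775 + 2*16*(-201 + 16))/(117/4 - 33750) = (-49775 + 2*16*(-185))/(-134883/4) = (-49775 - 5920)*(-4/134883) = -55695*(-4/134883) = 74260/44961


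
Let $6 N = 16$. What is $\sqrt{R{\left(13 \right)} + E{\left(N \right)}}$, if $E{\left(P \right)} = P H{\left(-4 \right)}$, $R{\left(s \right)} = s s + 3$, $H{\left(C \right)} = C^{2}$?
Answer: $\frac{2 \sqrt{483}}{3} \approx 14.652$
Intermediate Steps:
$N = \frac{8}{3}$ ($N = \frac{1}{6} \cdot 16 = \frac{8}{3} \approx 2.6667$)
$R{\left(s \right)} = 3 + s^{2}$ ($R{\left(s \right)} = s^{2} + 3 = 3 + s^{2}$)
$E{\left(P \right)} = 16 P$ ($E{\left(P \right)} = P \left(-4\right)^{2} = P 16 = 16 P$)
$\sqrt{R{\left(13 \right)} + E{\left(N \right)}} = \sqrt{\left(3 + 13^{2}\right) + 16 \cdot \frac{8}{3}} = \sqrt{\left(3 + 169\right) + \frac{128}{3}} = \sqrt{172 + \frac{128}{3}} = \sqrt{\frac{644}{3}} = \frac{2 \sqrt{483}}{3}$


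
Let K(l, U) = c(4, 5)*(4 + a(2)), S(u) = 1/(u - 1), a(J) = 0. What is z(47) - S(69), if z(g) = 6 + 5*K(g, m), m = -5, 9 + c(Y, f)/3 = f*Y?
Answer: 45287/68 ≈ 665.99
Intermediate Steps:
c(Y, f) = -27 + 3*Y*f (c(Y, f) = -27 + 3*(f*Y) = -27 + 3*(Y*f) = -27 + 3*Y*f)
S(u) = 1/(-1 + u)
K(l, U) = 132 (K(l, U) = (-27 + 3*4*5)*(4 + 0) = (-27 + 60)*4 = 33*4 = 132)
z(g) = 666 (z(g) = 6 + 5*132 = 6 + 660 = 666)
z(47) - S(69) = 666 - 1/(-1 + 69) = 666 - 1/68 = 45287/68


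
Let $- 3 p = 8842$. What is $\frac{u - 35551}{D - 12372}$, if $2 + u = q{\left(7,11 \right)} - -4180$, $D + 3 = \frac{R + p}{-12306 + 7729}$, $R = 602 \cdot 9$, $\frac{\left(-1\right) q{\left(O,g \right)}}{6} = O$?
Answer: $\frac{431359365}{169928537} \approx 2.5385$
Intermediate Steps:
$p = - \frac{8842}{3}$ ($p = \left(- \frac{1}{3}\right) 8842 = - \frac{8842}{3} \approx -2947.3$)
$q{\left(O,g \right)} = - 6 O$
$R = 5418$
$D = - \frac{48605}{13731}$ ($D = -3 + \frac{5418 - \frac{8842}{3}}{-12306 + 7729} = -3 + \frac{7412}{3 \left(-4577\right)} = -3 + \frac{7412}{3} \left(- \frac{1}{4577}\right) = -3 - \frac{7412}{13731} = - \frac{48605}{13731} \approx -3.5398$)
$u = 4136$ ($u = -2 - -4138 = -2 + \left(-42 + 4180\right) = -2 + 4138 = 4136$)
$\frac{u - 35551}{D - 12372} = \frac{4136 - 35551}{- \frac{48605}{13731} - 12372} = - \frac{31415}{- \frac{169928537}{13731}} = \left(-31415\right) \left(- \frac{13731}{169928537}\right) = \frac{431359365}{169928537}$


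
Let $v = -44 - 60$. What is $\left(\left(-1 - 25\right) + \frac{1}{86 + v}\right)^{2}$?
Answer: $\frac{219961}{324} \approx 678.89$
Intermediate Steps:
$v = -104$ ($v = -44 - 60 = -104$)
$\left(\left(-1 - 25\right) + \frac{1}{86 + v}\right)^{2} = \left(\left(-1 - 25\right) + \frac{1}{86 - 104}\right)^{2} = \left(\left(-1 - 25\right) + \frac{1}{-18}\right)^{2} = \left(-26 - \frac{1}{18}\right)^{2} = \left(- \frac{469}{18}\right)^{2} = \frac{219961}{324}$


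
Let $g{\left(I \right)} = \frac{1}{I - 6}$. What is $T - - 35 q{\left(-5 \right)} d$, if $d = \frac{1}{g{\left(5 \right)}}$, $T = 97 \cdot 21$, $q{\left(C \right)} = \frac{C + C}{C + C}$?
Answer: $2002$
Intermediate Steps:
$q{\left(C \right)} = 1$ ($q{\left(C \right)} = \frac{2 C}{2 C} = 2 C \frac{1}{2 C} = 1$)
$T = 2037$
$g{\left(I \right)} = \frac{1}{-6 + I}$
$d = -1$ ($d = \frac{1}{\frac{1}{-6 + 5}} = \frac{1}{\frac{1}{-1}} = \frac{1}{-1} = -1$)
$T - - 35 q{\left(-5 \right)} d = 2037 - \left(-35\right) 1 \left(-1\right) = 2037 - \left(-35\right) \left(-1\right) = 2037 - 35 = 2002$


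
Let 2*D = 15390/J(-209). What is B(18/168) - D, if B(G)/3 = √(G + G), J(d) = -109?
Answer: 7695/109 + 3*√42/14 ≈ 71.985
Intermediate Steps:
B(G) = 3*√2*√G (B(G) = 3*√(G + G) = 3*√(2*G) = 3*(√2*√G) = 3*√2*√G)
D = -7695/109 (D = (15390/(-109))/2 = (15390*(-1/109))/2 = (½)*(-15390/109) = -7695/109 ≈ -70.596)
B(18/168) - D = 3*√2*√(18/168) - 1*(-7695/109) = 3*√2*√(18*(1/168)) + 7695/109 = 3*√2*√(3/28) + 7695/109 = 3*√2*(√21/14) + 7695/109 = 3*√42/14 + 7695/109 = 7695/109 + 3*√42/14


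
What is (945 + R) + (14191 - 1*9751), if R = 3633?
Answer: 9018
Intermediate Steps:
(945 + R) + (14191 - 1*9751) = (945 + 3633) + (14191 - 1*9751) = 4578 + (14191 - 9751) = 4578 + 4440 = 9018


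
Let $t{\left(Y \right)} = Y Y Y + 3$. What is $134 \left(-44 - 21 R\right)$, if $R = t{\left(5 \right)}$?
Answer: $-366088$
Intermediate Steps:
$t{\left(Y \right)} = 3 + Y^{3}$ ($t{\left(Y \right)} = Y^{2} Y + 3 = Y^{3} + 3 = 3 + Y^{3}$)
$R = 128$ ($R = 3 + 5^{3} = 3 + 125 = 128$)
$134 \left(-44 - 21 R\right) = 134 \left(-44 - 2688\right) = 134 \left(-2732\right) = -366088$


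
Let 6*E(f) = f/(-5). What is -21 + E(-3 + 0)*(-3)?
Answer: -213/10 ≈ -21.300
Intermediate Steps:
E(f) = -f/30 (E(f) = (f/(-5))/6 = (f*(-⅕))/6 = (-f/5)/6 = -f/30)
-21 + E(-3 + 0)*(-3) = -21 - (-3 + 0)/30*(-3) = -21 - 1/30*(-3)*(-3) = -21 + (⅒)*(-3) = -21 - 3/10 = -213/10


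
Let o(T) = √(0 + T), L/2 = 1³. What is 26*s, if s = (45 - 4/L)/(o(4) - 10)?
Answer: -559/4 ≈ -139.75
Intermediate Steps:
L = 2 (L = 2*1³ = 2*1 = 2)
o(T) = √T
s = -43/8 (s = (45 - 4/2)/(√4 - 10) = (45 - 4*½)/(2 - 10) = (45 - 2)/(-8) = 43*(-⅛) = -43/8 ≈ -5.3750)
26*s = 26*(-43/8) = -559/4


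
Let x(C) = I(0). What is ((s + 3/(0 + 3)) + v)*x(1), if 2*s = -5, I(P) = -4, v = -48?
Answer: 198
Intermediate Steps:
x(C) = -4
s = -5/2 (s = (½)*(-5) = -5/2 ≈ -2.5000)
((s + 3/(0 + 3)) + v)*x(1) = ((-5/2 + 3/(0 + 3)) - 48)*(-4) = ((-5/2 + 3/3) - 48)*(-4) = ((-5/2 + (⅓)*3) - 48)*(-4) = ((-5/2 + 1) - 48)*(-4) = (-3/2 - 48)*(-4) = -99/2*(-4) = 198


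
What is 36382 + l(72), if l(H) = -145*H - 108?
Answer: 25834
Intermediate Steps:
l(H) = -108 - 145*H
36382 + l(72) = 36382 + (-108 - 145*72) = 36382 + (-108 - 10440) = 36382 - 10548 = 25834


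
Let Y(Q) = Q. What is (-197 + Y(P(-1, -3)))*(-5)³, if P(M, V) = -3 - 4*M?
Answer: 24500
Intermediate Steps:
(-197 + Y(P(-1, -3)))*(-5)³ = (-197 + (-3 - 4*(-1)))*(-5)³ = (-197 + (-3 + 4))*(-125) = (-197 + 1)*(-125) = -196*(-125) = 24500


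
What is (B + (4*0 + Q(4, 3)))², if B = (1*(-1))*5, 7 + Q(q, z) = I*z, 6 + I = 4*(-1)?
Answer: 1764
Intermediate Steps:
I = -10 (I = -6 + 4*(-1) = -6 - 4 = -10)
Q(q, z) = -7 - 10*z
B = -5 (B = -1*5 = -5)
(B + (4*0 + Q(4, 3)))² = (-5 + (4*0 + (-7 - 10*3)))² = (-5 + (0 + (-7 - 30)))² = (-5 + (0 - 37))² = (-5 - 37)² = (-42)² = 1764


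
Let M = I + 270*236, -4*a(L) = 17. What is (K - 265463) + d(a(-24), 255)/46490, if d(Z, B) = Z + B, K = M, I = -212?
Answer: -37555550797/185960 ≈ -2.0196e+5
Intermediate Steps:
a(L) = -17/4 (a(L) = -1/4*17 = -17/4)
M = 63508 (M = -212 + 270*236 = -212 + 63720 = 63508)
K = 63508
d(Z, B) = B + Z
(K - 265463) + d(a(-24), 255)/46490 = (63508 - 265463) + (255 - 17/4)/46490 = -201955 + (1003/4)*(1/46490) = -201955 + 1003/185960 = -37555550797/185960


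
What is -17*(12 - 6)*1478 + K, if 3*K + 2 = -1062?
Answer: -453332/3 ≈ -1.5111e+5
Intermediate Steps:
K = -1064/3 (K = -2/3 + (1/3)*(-1062) = -2/3 - 354 = -1064/3 ≈ -354.67)
-17*(12 - 6)*1478 + K = -17*(12 - 6)*1478 - 1064/3 = -17*6*1478 - 1064/3 = -102*1478 - 1064/3 = -150756 - 1064/3 = -453332/3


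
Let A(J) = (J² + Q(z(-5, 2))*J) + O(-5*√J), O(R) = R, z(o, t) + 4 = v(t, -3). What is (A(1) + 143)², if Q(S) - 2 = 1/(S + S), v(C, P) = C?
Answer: 316969/16 ≈ 19811.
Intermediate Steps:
z(o, t) = -4 + t
Q(S) = 2 + 1/(2*S) (Q(S) = 2 + 1/(S + S) = 2 + 1/(2*S))
A(J) = J² - 5*√J + 7*J/4 (A(J) = (J² + (2 + 1/(2*(-4 + 2)))*J) - 5*√J = (J² + (2 + (½)/(-2))*J) - 5*√J = (J² + (2 + (½)*(-½))*J) - 5*√J = (J² + (2 - ¼)*J) - 5*√J = (J² + 7*J/4) - 5*√J = J² - 5*√J + 7*J/4)
(A(1) + 143)² = ((1² - 5*√1 + (7/4)*1) + 143)² = ((1 - 5*1 + 7/4) + 143)² = ((1 - 5 + 7/4) + 143)² = (-9/4 + 143)² = (563/4)² = 316969/16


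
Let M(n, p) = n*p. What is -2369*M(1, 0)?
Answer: 0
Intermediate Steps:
-2369*M(1, 0) = -2369*0 = 0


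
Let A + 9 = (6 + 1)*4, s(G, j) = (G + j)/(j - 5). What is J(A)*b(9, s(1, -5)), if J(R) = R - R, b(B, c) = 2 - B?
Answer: 0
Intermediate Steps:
s(G, j) = (G + j)/(-5 + j)
A = 19 (A = -9 + (6 + 1)*4 = -9 + 7*4 = -9 + 28 = 19)
J(R) = 0
J(A)*b(9, s(1, -5)) = 0*(2 - 1*9) = 0*(2 - 9) = 0*(-7) = 0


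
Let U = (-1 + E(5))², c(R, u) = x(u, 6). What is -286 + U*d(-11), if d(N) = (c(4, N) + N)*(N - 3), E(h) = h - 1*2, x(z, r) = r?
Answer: -6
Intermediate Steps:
E(h) = -2 + h (E(h) = h - 2 = -2 + h)
c(R, u) = 6
d(N) = (-3 + N)*(6 + N) (d(N) = (6 + N)*(N - 3) = (6 + N)*(-3 + N) = (-3 + N)*(6 + N))
U = 4 (U = (-1 + (-2 + 5))² = (-1 + 3)² = 2² = 4)
-286 + U*d(-11) = -286 + 4*(-18 + (-11)² + 3*(-11)) = -286 + 4*(-18 + 121 - 33) = -286 + 4*70 = -286 + 280 = -6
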